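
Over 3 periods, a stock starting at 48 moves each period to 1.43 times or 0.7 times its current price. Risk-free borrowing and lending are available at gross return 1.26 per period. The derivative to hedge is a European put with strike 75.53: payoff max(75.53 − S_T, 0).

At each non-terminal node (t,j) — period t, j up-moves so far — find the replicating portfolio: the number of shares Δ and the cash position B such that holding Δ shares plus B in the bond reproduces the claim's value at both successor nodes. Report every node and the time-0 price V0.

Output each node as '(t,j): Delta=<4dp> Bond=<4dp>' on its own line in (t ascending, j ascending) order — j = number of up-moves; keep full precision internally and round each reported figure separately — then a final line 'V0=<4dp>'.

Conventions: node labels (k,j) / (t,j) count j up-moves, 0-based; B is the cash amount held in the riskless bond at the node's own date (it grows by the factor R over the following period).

Under the risk-neutral measure, an up-move has probability p* = (R−d)/(u−d) = 0.7671 and values discount at R = 1.26.
Expiry values: V(3,0)=59.0660, V(3,1)=41.8964, V(3,2)=6.8214, V(3,3)=0.0000
  t=2,j=0: stock 23.5200 → up 33.6336 (V=41.8964), down 16.4640 (V=59.0660). Price 36.4244; hedge Δ=-1.0000, bond B=59.9444.
  t=2,j=1: stock 48.0480 → up 68.7086 (V=6.8214), down 33.6336 (V=41.8964). Price 11.8964; hedge Δ=-1.0000, bond B=59.9444.
  t=2,j=2: stock 98.1552 → up 140.3619 (V=0.0000), down 68.7086 (V=6.8214). Price 1.2607; hedge Δ=-0.0952, bond B=10.6051.
  t=1,j=0: stock 33.6000 → up 48.0480 (V=11.8964), down 23.5200 (V=36.4244). Price 13.9750; hedge Δ=-1.0000, bond B=47.5750.
  t=1,j=1: stock 68.6400 → up 98.1552 (V=1.2607), down 48.0480 (V=11.8964). Price 2.9663; hedge Δ=-0.2123, bond B=17.5358.
  t=0,j=0: stock 48.0000 → up 68.6400 (V=2.9663), down 33.6000 (V=13.9750). Price 4.3889; hedge Δ=-0.3142, bond B=19.4692.
Sanity check at the root: Δ(0,0)·S0 + B(0,0) reproduces V0 = 4.3889.

(0,0): Delta=-0.3142 Bond=19.4692
(1,0): Delta=-1.0000 Bond=47.5750
(1,1): Delta=-0.2123 Bond=17.5358
(2,0): Delta=-1.0000 Bond=59.9444
(2,1): Delta=-1.0000 Bond=59.9444
(2,2): Delta=-0.0952 Bond=10.6051
V0=4.3889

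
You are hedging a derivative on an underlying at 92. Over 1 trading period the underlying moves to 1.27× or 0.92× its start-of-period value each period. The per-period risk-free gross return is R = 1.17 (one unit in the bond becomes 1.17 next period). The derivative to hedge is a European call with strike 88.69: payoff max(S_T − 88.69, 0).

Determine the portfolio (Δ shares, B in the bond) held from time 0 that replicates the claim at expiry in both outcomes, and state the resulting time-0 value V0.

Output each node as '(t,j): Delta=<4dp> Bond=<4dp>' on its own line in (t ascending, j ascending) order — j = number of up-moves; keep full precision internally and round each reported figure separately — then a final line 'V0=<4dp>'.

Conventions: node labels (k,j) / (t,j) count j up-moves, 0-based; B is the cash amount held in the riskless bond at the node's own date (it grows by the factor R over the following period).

Under the risk-neutral measure, an up-move has probability p* = (R−d)/(u−d) = 0.7143 and values discount at R = 1.17.
Payoffs at expiry: V(1,0)=0.0000, V(1,1)=28.1500
  t=0,j=0: stock 92.0000 → up 116.8400 (V=28.1500), down 84.6400 (V=0.0000). Price 17.1856; hedge Δ=0.8742, bond B=-63.2430.
Verification: the root portfolio costs Δ(0,0)·S0 + B(0,0) = 17.1856, matching V0.

(0,0): Delta=0.8742 Bond=-63.2430
V0=17.1856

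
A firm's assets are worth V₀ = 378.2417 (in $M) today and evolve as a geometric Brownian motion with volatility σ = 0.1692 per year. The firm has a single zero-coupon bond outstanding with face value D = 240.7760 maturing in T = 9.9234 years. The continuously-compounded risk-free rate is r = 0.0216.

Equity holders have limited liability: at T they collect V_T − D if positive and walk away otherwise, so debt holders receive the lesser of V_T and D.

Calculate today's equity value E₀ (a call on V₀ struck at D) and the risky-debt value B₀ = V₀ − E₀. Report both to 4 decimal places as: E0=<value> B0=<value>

E0=191.0606 B0=187.1811

Equity is a call on the firm's assets struck at D = 240.7760:
d₁ = [ln(V₀/D) + (r + σ²/2)T] / (σ√T)
   = [ln(378.2417/240.7760) + (0.0216 + 0.5·0.1692²)·9.9234] / (0.1692·√9.9234)
   = [0.451666 + 0.356392] / 0.533004 = 1.516045
d₂ = d₁ − σ√T = 1.516045 − 0.533004 = 0.983041
N(d₁) = 0.935246,  N(d₂) = 0.837206,  e^(−rT) = 0.807070
E₀ = V₀·N(d₁) − D·e^(−rT)·N(d₂)
   = 378.2417·0.935246 − 240.7760·0.807070·0.837206 = 191.060617
B₀ = V₀ − E₀ = 378.2417 − 191.060617 = 187.181083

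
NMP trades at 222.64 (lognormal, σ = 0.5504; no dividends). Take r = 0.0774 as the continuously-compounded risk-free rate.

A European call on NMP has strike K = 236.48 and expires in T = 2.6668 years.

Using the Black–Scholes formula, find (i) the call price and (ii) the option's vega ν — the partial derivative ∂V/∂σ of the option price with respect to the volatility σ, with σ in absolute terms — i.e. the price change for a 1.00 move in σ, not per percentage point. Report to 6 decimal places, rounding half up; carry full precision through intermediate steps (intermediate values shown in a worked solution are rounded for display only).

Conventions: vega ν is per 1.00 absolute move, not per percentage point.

σ√T = 0.5504·√2.6668 = 0.898822
d₁ = (ln(S/K) + (r+σ²/2)T) / (σ√T) = (ln(222.64/236.48) + (0.0774+0.5504²/2)·2.6668) / 0.898822 = (-0.060308 + 0.610351) / 0.898822 = 0.611960
d₂ = d₁ − σ√T = 0.611960 − 0.898822 = -0.286862
e^{−rT} = 0.813499
N(d₁) = 0.729718,  N(d₂) = 0.387109
Call price V = S·N(d₁) − K·e^{−rT}·N(d₂) = 162.464403 − 74.470613 = 87.993790
φ(d₁) = (1/√(2π))·e^{−d₁²/2} = 0.330818
ν = S·φ(d₁)·√T = 120.278463

price = 87.993790
ν = 120.278463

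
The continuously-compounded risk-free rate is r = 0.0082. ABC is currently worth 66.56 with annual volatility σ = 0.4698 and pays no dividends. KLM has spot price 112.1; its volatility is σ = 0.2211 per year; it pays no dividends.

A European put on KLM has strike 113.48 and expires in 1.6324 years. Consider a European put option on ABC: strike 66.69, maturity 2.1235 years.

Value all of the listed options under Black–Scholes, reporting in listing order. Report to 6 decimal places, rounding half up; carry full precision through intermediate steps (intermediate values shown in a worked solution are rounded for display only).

price(KLM put K=113.48) = 12.519868
price(ABC put K=66.69) = 17.186800

[KLM put K=113.48]
σ√T = 0.2211·√1.6324 = 0.282489
d₁ = (ln(S/K) + (r+σ²/2)T) / (σ√T) = (ln(112.1/113.48) + (0.0082+0.2211²/2)·1.6324) / 0.282489 = (-0.012235 + 0.053286) / 0.282489 = 0.145317
d₂ = d₁ − σ√T = 0.145317 − 0.282489 = -0.137172
e^{−rT} = 0.986704
N(−d₁) = 0.442230,  N(−d₂) = 0.554553
price = K·e^{−rT}·N(−d₂) − S·N(−d₁) = 62.093883 − 49.574015 = 12.519868
[ABC put K=66.69]
σ√T = 0.4698·√2.1235 = 0.684604
d₁ = (ln(S/K) + (r+σ²/2)T) / (σ√T) = (ln(66.56/66.69) + (0.0082+0.4698²/2)·2.1235) / 0.684604 = (-0.001951 + 0.251754) / 0.684604 = 0.364886
d₂ = d₁ − σ√T = 0.364886 − 0.684604 = -0.319717
e^{−rT} = 0.982738
N(−d₁) = 0.357598,  N(−d₂) = 0.625409
price = K·e^{−rT}·N(−d₂) − S·N(−d₁) = 40.988531 − 23.801731 = 17.186800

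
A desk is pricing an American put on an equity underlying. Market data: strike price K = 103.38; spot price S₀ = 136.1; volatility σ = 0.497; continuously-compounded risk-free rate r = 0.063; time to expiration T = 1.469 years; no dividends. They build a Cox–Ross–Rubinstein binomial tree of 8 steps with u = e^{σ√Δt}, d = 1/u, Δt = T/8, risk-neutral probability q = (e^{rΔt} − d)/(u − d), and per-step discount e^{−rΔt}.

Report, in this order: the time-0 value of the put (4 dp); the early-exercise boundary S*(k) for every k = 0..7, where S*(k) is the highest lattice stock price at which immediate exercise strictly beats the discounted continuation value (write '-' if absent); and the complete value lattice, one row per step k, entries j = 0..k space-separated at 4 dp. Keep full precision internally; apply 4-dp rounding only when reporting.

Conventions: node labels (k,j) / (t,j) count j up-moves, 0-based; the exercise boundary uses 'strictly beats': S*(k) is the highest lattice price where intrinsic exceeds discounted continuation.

params: Δt=0.18363 u=1.23735 d=0.80818 q=0.47407 e^(-rΔt)=0.98850
t_8 payoffs: 78.6105 65.4570 45.3185 14.4859 0.0000 0.0000 0.0000 0.0000 0.0000
t_7: node(7,0) S=30.6486 payoff=72.7314 vs cont=71.5424 → 72.7314 [stop]  node(7,1) S=46.9241 payoff=56.4559 vs cont=55.2669 → 56.4559 [stop]  node(7,2) S=71.8424 payoff=31.5376 vs cont=30.3486 → 31.5376 [stop]  node(7,3) S=109.9931 payoff=0.0000 vs cont=7.5309 → 7.5309 [wait]  node(7,4) S=168.4033 payoff=0.0000 vs cont=0.0000 → 0.0000 [wait]  node(7,5) S=257.8313 payoff=0.0000 vs cont=0.0000 → 0.0000 [wait]  node(7,6) S=394.7487 payoff=0.0000 vs cont=0.0000 → 0.0000 [wait]  node(7,7) S=604.3740 payoff=0.0000 vs cont=0.0000 → 0.0000 [wait]  ⇒ S*(7)=71.8424
t_6: node(6,0) S=37.9230 payoff=65.4570 vs cont=64.2679 → 65.4570 [stop]  node(6,1) S=58.0615 payoff=45.3185 vs cont=44.1295 → 45.3185 [stop]  node(6,2) S=88.8941 payoff=14.4859 vs cont=19.9250 → 19.9250 [wait]  node(6,3) S=136.1000 payoff=0.0000 vs cont=3.9152 → 3.9152 [wait]  node(6,4) S=208.3738 payoff=0.0000 vs cont=0.0000 → 0.0000 [wait]  node(6,5) S=319.0276 payoff=0.0000 vs cont=0.0000 → 0.0000 [wait]  node(6,6) S=488.4423 payoff=0.0000 vs cont=0.0000 → 0.0000 [wait]  ⇒ S*(6)=58.0615
t_5: node(5,0) S=46.9241 payoff=56.4559 vs cont=55.2669 → 56.4559 [stop]  node(5,1) S=71.8424 payoff=31.5376 vs cont=32.8974 → 32.8974 [wait]  node(5,2) S=109.9931 payoff=0.0000 vs cont=12.1934 → 12.1934 [wait]  node(5,3) S=168.4033 payoff=0.0000 vs cont=2.0354 → 2.0354 [wait]  node(5,4) S=257.8313 payoff=0.0000 vs cont=0.0000 → 0.0000 [wait]  node(5,5) S=394.7487 payoff=0.0000 vs cont=0.0000 → 0.0000 [wait]  ⇒ S*(5)=46.9241
t_4: node(4,0) S=58.0615 payoff=45.3185 vs cont=44.7667 → 45.3185 [stop]  node(4,1) S=88.8941 payoff=14.4859 vs cont=22.8168 → 22.8168 [wait]  node(4,2) S=136.1000 payoff=0.0000 vs cont=7.2929 → 7.2929 [wait]  node(4,3) S=208.3738 payoff=0.0000 vs cont=1.0582 → 1.0582 [wait]  node(4,4) S=319.0276 payoff=0.0000 vs cont=0.0000 → 0.0000 [wait]  ⇒ S*(4)=58.0615
t_3: node(3,0) S=71.8424 payoff=31.5376 vs cont=34.2526 → 34.2526 [wait]  node(3,1) S=109.9931 payoff=0.0000 vs cont=15.2796 → 15.2796 [wait]  node(3,2) S=168.4033 payoff=0.0000 vs cont=4.2874 → 4.2874 [wait]  node(3,3) S=257.8313 payoff=0.0000 vs cont=0.5501 → 0.5501 [wait]  ⇒ S*(3)=-
t_2: node(2,0) S=88.8941 payoff=14.4859 vs cont=24.9676 → 24.9676 [wait]  node(2,1) S=136.1000 payoff=0.0000 vs cont=9.9527 → 9.9527 [wait]  node(2,2) S=208.3738 payoff=0.0000 vs cont=2.4867 → 2.4867 [wait]  ⇒ S*(2)=-
t_1: node(1,0) S=109.9931 payoff=0.0000 vs cont=17.6442 → 17.6442 [wait]  node(1,1) S=168.4033 payoff=0.0000 vs cont=6.3396 → 6.3396 [wait]  ⇒ S*(1)=-
t_0: node(0,0) S=136.1000 payoff=0.0000 vs cont=12.1437 → 12.1437 [wait]  ⇒ S*(0)=-

price = 12.1437
boundary = - - - - 58.0615 46.9241 58.0615 71.8424
tree:
12.1437
17.6442 6.3396
24.9676 9.9527 2.4867
34.2526 15.2796 4.2874 0.5501
45.3185 22.8168 7.2929 1.0582 0.0000
56.4559 32.8974 12.1934 2.0354 0.0000 0.0000
65.4570 45.3185 19.9250 3.9152 0.0000 0.0000 0.0000
72.7314 56.4559 31.5376 7.5309 0.0000 0.0000 0.0000 0.0000
78.6105 65.4570 45.3185 14.4859 0.0000 0.0000 0.0000 0.0000 0.0000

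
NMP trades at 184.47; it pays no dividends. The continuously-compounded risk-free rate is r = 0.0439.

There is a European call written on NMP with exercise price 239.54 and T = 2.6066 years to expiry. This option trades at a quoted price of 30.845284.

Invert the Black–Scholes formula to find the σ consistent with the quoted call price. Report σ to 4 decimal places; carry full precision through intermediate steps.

At σ = 0.3475 the Black–Scholes value reproduces the quote:
σ√T = 0.3475·√2.6066 = 0.561038
d₁ = (ln(S/K) + (r+σ²/2)T) / (σ√T) = (ln(184.47/239.54) + (0.0439+0.3475²/2)·2.6066) / 0.561038 = (-0.261234 + 0.271811) / 0.561038 = 0.018854
d₂ = d₁ − σ√T = 0.018854 − 0.561038 = -0.542184
e^{−rT} = 0.891875
N(d₁) = 0.507521,  N(d₂) = 0.293846
V = S·N(d₁) − K·e^{−rT}·N(d₂) = 93.622436 − 62.777152 = 30.845284 (equal to the quote); since ∂V/∂σ > 0 for all σ, the implied volatility is unique

sigma = 0.3475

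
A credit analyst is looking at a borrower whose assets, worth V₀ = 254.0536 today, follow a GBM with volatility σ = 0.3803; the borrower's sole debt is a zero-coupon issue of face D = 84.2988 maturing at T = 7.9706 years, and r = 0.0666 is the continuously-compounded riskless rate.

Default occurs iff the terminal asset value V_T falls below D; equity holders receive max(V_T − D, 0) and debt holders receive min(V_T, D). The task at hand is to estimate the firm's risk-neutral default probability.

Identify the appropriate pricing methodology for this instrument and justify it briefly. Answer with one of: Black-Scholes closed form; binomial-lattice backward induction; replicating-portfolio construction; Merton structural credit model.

Key observation: the asked-for credit quantity lives on the firm's capital structure — asset value, asset volatility, debt face 84.2988 — which is the structural model's domain.

framework: Merton structural credit model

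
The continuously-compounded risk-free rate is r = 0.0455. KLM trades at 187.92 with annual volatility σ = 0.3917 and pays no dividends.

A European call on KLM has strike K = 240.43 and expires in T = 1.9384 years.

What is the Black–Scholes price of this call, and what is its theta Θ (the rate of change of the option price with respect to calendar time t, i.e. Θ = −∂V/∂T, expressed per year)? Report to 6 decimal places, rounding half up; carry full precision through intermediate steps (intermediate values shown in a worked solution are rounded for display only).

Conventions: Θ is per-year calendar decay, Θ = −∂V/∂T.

σ√T = 0.3917·√1.9384 = 0.545350
d₁ = (ln(S/K) + (r+σ²/2)T) / (σ√T) = (ln(187.92/240.43) + (0.0455+0.3917²/2)·1.9384) / 0.545350 = (-0.246413 + 0.236900) / 0.545350 = -0.017442
d₂ = d₁ − σ√T = -0.017442 − 0.545350 = -0.562792
e^{−rT} = 0.915580
N(d₁) = 0.493042,  N(d₂) = 0.286788
Call price V = S·N(d₁) − K·e^{−rT}·N(d₂) = 92.652429 − 63.131534 = 29.520895
φ(d₁) = (1/√(2π))·e^{−d₁²/2} = 0.398882
Θ = −S·φ(d₁)·σ/(2√T) − r·K·e^{−rT}·N(d₂) = −10.544327 − 2.872485 = -13.416812

price = 29.520895
Θ = -13.416812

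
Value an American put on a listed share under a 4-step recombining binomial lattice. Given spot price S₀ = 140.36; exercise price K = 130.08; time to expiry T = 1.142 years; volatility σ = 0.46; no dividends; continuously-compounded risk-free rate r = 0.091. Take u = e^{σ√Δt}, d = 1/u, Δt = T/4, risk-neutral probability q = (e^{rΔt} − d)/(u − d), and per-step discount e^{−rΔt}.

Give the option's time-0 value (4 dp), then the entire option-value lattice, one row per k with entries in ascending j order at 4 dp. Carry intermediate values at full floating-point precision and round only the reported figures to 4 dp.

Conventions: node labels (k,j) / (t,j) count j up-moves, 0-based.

Δt=0.28550, u=1.27863, d=0.78209, q=0.49187, disc=e^(-rΔt)=0.97435
k=4 terminal: V=max(K-S,0) → 77.5671 44.2272 0.0000 0.0000 0.0000
k=3: j=0 S=67.1444 intr=62.9356 cont=59.5995 V=62.9356[EX]; j=1 S=109.7739 intr=20.3061 cont=21.8969 V=21.8969[hold]; j=2 S=179.4683 intr=0.0000 cont=0.0000 V=0.0000[hold]; j=3 S=293.4112 intr=0.0000 cont=0.0000 V=0.0000[hold]
k=2: j=0 S=85.8528 intr=44.2272 cont=41.6535 V=44.2272[EX]; j=1 S=140.3600 intr=0.0000 cont=10.8411 V=10.8411[hold]; j=2 S=229.4733 intr=0.0000 cont=0.0000 V=0.0000[hold]
k=1: j=0 S=109.7739 intr=20.3061 cont=27.0925 V=27.0925[hold]; j=1 S=179.4683 intr=0.0000 cont=5.3674 V=5.3674[hold]
k=0: j=0 S=140.3600 intr=0.0000 cont=15.9859 V=15.9859[hold]

price = 15.9859
tree:
15.9859
27.0925 5.3674
44.2272 10.8411 0.0000
62.9356 21.8969 0.0000 0.0000
77.5671 44.2272 0.0000 0.0000 0.0000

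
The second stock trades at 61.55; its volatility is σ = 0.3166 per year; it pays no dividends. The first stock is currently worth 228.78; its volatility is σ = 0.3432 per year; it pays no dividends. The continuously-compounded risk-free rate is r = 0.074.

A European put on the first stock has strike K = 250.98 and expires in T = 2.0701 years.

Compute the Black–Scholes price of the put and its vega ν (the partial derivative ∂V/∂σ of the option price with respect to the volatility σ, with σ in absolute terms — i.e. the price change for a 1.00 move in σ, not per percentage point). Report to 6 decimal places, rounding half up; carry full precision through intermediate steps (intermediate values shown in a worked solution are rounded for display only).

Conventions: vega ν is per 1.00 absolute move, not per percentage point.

σ√T = 0.3432·√2.0701 = 0.493791
d₁ = (ln(S/K) + (r+σ²/2)T) / (σ√T) = (ln(228.78/250.98) + (0.074+0.3432²/2)·2.0701) / 0.493791 = (-0.092612 + 0.275102) / 0.493791 = 0.369569
d₂ = d₁ − σ√T = 0.369569 − 0.493791 = -0.124222
e^{−rT} = 0.857969
N(−d₁) = 0.355852,  N(−d₂) = 0.549430
Put price V = K·e^{−rT}·N(−d₂) − S·N(−d₁) = 118.310483 − 81.411801 = 36.898683
φ(d₁) = (1/√(2π))·e^{−d₁²/2} = 0.372608
ν = S·φ(d₁)·√T = 122.649443

price = 36.898683
ν = 122.649443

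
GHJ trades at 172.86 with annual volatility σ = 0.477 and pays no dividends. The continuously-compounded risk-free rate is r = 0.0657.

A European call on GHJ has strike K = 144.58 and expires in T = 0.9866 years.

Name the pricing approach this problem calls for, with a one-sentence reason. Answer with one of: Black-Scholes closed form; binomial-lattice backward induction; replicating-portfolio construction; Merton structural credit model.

framework: Black-Scholes closed form

Key observation: with GHJ following a GBM at constant σ and r, the European call struck at 144.58 prices in closed form — nothing here needs a stepwise model or a balance sheet.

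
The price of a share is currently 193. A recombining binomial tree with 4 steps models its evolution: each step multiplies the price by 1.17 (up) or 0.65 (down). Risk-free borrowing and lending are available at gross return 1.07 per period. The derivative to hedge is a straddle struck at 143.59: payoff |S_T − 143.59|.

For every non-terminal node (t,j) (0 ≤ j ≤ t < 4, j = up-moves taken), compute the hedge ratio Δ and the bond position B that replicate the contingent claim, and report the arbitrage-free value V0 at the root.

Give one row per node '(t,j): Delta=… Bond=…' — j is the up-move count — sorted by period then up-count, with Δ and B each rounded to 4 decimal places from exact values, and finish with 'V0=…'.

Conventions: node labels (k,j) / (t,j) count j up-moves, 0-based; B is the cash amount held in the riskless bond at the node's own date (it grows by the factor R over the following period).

(0,0): Delta=0.7288 Bond=-47.0503
(1,0): Delta=0.0016 Bond=40.8848
(1,1): Delta=0.8250 Bond=-72.0649
(2,0): Delta=-1.0000 Bond=125.4171
(2,1): Delta=0.1340 Bond=24.3015
(2,2): Delta=0.9164 Bond=-101.2549
(3,0): Delta=-1.0000 Bond=134.1963
(3,1): Delta=-1.0000 Bond=134.1963
(3,2): Delta=0.2841 Bond=0.2422
(3,3): Delta=1.0000 Bond=-134.1963
V0=93.6039

Since d<R<u, set p* = (R−d)/(u−d) = 0.8077; price each node as the discounted p*-expectation of its children.
Payoffs at expiry: V(4,0)=109.1383, V(4,1)=81.5769, V(4,2)=31.9665, V(4,3)=57.3324, V(4,4)=218.0702
  t=3,j=0: stock 53.0026 → up 62.0131 (V=81.5769), down 34.4517 (V=109.1383). Price 81.1936; hedge Δ=-1.0000, bond B=134.1963.
  t=3,j=1: stock 95.4047 → up 111.6235 (V=31.9665), down 62.0131 (V=81.5769). Price 38.7915; hedge Δ=-1.0000, bond B=134.1963.
  t=3,j=2: stock 171.7285 → up 200.9224 (V=57.3324), down 111.6235 (V=31.9665). Price 49.0227; hedge Δ=0.2841, bond B=0.2422.
  t=3,j=3: stock 309.1113 → up 361.6602 (V=218.0702), down 200.9224 (V=57.3324). Price 174.9150; hedge Δ=1.0000, bond B=-134.1963.
  t=2,j=0: stock 81.5425 → up 95.4047 (V=38.7915), down 53.0026 (V=81.1936). Price 43.8746; hedge Δ=-1.0000, bond B=125.4171.
  t=2,j=1: stock 146.7765 → up 171.7285 (V=49.0227), down 95.4047 (V=38.7915). Price 43.9768; hedge Δ=0.1340, bond B=24.3015.
  t=2,j=2: stock 264.1977 → up 309.1113 (V=174.9150), down 171.7285 (V=49.0227). Price 140.8458; hedge Δ=0.9164, bond B=-101.2549.
  t=1,j=0: stock 125.4500 → up 146.7765 (V=43.9768), down 81.5425 (V=43.8746). Price 41.0814; hedge Δ=0.0016, bond B=40.8848.
  t=1,j=1: stock 225.8100 → up 264.1977 (V=140.8458), down 146.7765 (V=43.9768). Price 114.2216; hedge Δ=0.8250, bond B=-72.0649.
  t=0,j=0: stock 193.0000 → up 225.8100 (V=114.2216), down 125.4500 (V=41.0814). Price 93.6039; hedge Δ=0.7288, bond B=-47.0503.
Sanity check at the root: Δ(0,0)·S0 + B(0,0) reproduces V0 = 93.6039.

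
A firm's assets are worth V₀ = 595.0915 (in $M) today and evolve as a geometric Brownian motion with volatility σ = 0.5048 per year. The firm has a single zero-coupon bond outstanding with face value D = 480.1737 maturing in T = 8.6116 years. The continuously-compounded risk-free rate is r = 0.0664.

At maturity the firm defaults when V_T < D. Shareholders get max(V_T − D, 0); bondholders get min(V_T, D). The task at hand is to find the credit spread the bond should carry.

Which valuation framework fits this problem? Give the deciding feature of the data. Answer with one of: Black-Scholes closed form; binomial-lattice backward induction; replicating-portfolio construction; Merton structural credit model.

Key observation: with the firm-asset dynamics (V₀ = 595.0915) and a single zero-coupon liability of face 480.1737 given, debt value, spread, and default probability all derive from the option view of the balance sheet.

framework: Merton structural credit model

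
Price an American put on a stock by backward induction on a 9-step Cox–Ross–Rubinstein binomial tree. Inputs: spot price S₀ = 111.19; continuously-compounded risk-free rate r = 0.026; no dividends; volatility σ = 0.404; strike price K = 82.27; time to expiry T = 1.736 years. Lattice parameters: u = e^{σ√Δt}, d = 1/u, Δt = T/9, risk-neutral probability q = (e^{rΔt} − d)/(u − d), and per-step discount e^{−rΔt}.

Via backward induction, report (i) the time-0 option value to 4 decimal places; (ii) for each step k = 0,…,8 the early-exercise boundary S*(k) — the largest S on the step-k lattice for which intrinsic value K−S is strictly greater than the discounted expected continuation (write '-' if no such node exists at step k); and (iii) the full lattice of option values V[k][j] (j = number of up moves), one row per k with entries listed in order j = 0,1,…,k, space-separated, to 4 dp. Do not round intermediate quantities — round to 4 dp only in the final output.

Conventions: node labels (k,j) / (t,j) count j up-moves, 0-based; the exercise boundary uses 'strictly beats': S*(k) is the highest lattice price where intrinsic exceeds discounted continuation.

price = 7.9799
boundary = - - - - - 45.7904 38.3456 45.7904 54.6805
tree:
7.9799
11.4664 4.1314
16.0686 6.3963 1.6201
21.8731 9.6911 2.7472 0.3657
28.7916 14.3008 4.5936 0.6932 0.0000
36.4796 20.4251 7.5436 1.3142 0.0000 0.0000
43.9244 28.0034 12.0927 2.4913 0.0000 0.0000 0.0000
50.1587 36.4796 18.7391 4.7229 0.0000 0.0000 0.0000 0.0000
55.3795 43.9244 27.5895 8.9534 0.0000 0.0000 0.0000 0.0000 0.0000
59.7514 50.1587 36.4796 16.9733 0.0000 0.0000 0.0000 0.0000 0.0000 0.0000

Δt=0.19289  u=1.19415  d=0.83742  q=0.46985  discount=0.99500
step 9 (expiry): payoffs max(K−S,0) = 59.7514 50.1587 36.4796 16.9733 0.0000 0.0000 0.0000 0.0000 0.0000 0.0000
step 8: (k=8,j=0): S=26.8905, K−S=55.3795, hold=54.9679 ⇒ V=55.3795 exercise | (k=8,j=1): S=38.3456, K−S=43.9244, hold=43.5128 ⇒ V=43.9244 exercise | (k=8,j=2): S=54.6805, K−S=27.5895, hold=27.1779 ⇒ V=27.5895 exercise | (k=8,j=3): S=77.9739, K−S=4.2961, hold=8.9534 ⇒ V=8.9534 continue | (k=8,j=4): S=111.1900, K−S=0.0000, hold=0.0000 ⇒ V=0.0000 continue | (k=8,j=5): S=158.5559, K−S=0.0000, hold=0.0000 ⇒ V=0.0000 continue | (k=8,j=6): S=226.0991, K−S=0.0000, hold=0.0000 ⇒ V=0.0000 continue | (k=8,j=7): S=322.4151, K−S=0.0000, hold=0.0000 ⇒ V=0.0000 continue | (k=8,j=8): S=459.7608, K−S=0.0000, hold=0.0000 ⇒ V=0.0000 continue  boundary S*=54.6805
step 7: (k=7,j=0): S=32.1113, K−S=50.1587, hold=49.7471 ⇒ V=50.1587 exercise | (k=7,j=1): S=45.7904, K−S=36.4796, hold=36.0680 ⇒ V=36.4796 exercise | (k=7,j=2): S=65.2967, K−S=16.9733, hold=18.7391 ⇒ V=18.7391 continue | (k=7,j=3): S=93.1124, K−S=0.0000, hold=4.7229 ⇒ V=4.7229 continue | (k=7,j=4): S=132.7774, K−S=0.0000, hold=0.0000 ⇒ V=0.0000 continue | (k=7,j=5): S=189.3392, K−S=0.0000, hold=0.0000 ⇒ V=0.0000 continue | (k=7,j=6): S=269.9959, K−S=0.0000, hold=0.0000 ⇒ V=0.0000 continue | (k=7,j=7): S=385.0115, K−S=0.0000, hold=0.0000 ⇒ V=0.0000 continue  boundary S*=45.7904
step 6: (k=6,j=0): S=38.3456, K−S=43.9244, hold=43.5128 ⇒ V=43.9244 exercise | (k=6,j=1): S=54.6805, K−S=27.5895, hold=28.0034 ⇒ V=28.0034 continue | (k=6,j=2): S=77.9739, K−S=4.2961, hold=12.0927 ⇒ V=12.0927 continue | (k=6,j=3): S=111.1900, K−S=0.0000, hold=2.4913 ⇒ V=2.4913 continue | (k=6,j=4): S=158.5559, K−S=0.0000, hold=0.0000 ⇒ V=0.0000 continue | (k=6,j=5): S=226.0991, K−S=0.0000, hold=0.0000 ⇒ V=0.0000 continue | (k=6,j=6): S=322.4151, K−S=0.0000, hold=0.0000 ⇒ V=0.0000 continue  boundary S*=38.3456
step 5: (k=5,j=0): S=45.7904, K−S=36.4796, hold=36.2616 ⇒ V=36.4796 exercise | (k=5,j=1): S=65.2967, K−S=16.9733, hold=20.4251 ⇒ V=20.4251 continue | (k=5,j=2): S=93.1124, K−S=0.0000, hold=7.5436 ⇒ V=7.5436 continue | (k=5,j=3): S=132.7774, K−S=0.0000, hold=1.3142 ⇒ V=1.3142 continue | (k=5,j=4): S=189.3392, K−S=0.0000, hold=0.0000 ⇒ V=0.0000 continue | (k=5,j=5): S=269.9959, K−S=0.0000, hold=0.0000 ⇒ V=0.0000 continue  boundary S*=45.7904
step 4: (k=4,j=0): S=54.6805, K−S=27.5895, hold=28.7916 ⇒ V=28.7916 continue | (k=4,j=1): S=77.9739, K−S=4.2961, hold=14.3008 ⇒ V=14.3008 continue | (k=4,j=2): S=111.1900, K−S=0.0000, hold=4.5936 ⇒ V=4.5936 continue | (k=4,j=3): S=158.5559, K−S=0.0000, hold=0.6932 ⇒ V=0.6932 continue | (k=4,j=4): S=226.0991, K−S=0.0000, hold=0.0000 ⇒ V=0.0000 continue  boundary S*=-
step 3: (k=3,j=0): S=65.2967, K−S=16.9733, hold=21.8731 ⇒ V=21.8731 continue | (k=3,j=1): S=93.1124, K−S=0.0000, hold=9.6911 ⇒ V=9.6911 continue | (k=3,j=2): S=132.7774, K−S=0.0000, hold=2.7472 ⇒ V=2.7472 continue | (k=3,j=3): S=189.3392, K−S=0.0000, hold=0.3657 ⇒ V=0.3657 continue  boundary S*=-
step 2: (k=2,j=0): S=77.9739, K−S=4.2961, hold=16.0686 ⇒ V=16.0686 continue | (k=2,j=1): S=111.1900, K−S=0.0000, hold=6.3963 ⇒ V=6.3963 continue | (k=2,j=2): S=158.5559, K−S=0.0000, hold=1.6201 ⇒ V=1.6201 continue  boundary S*=-
step 1: (k=1,j=0): S=93.1124, K−S=0.0000, hold=11.4664 ⇒ V=11.4664 continue | (k=1,j=1): S=132.7774, K−S=0.0000, hold=4.1314 ⇒ V=4.1314 continue  boundary S*=-
step 0: (k=0,j=0): S=111.1900, K−S=0.0000, hold=7.9799 ⇒ V=7.9799 continue  boundary S*=-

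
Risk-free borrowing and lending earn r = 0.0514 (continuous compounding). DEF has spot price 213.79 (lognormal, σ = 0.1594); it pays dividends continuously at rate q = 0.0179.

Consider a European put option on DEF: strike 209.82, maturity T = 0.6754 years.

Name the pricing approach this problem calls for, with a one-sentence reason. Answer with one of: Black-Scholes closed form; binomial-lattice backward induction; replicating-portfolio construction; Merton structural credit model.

framework: Black-Scholes closed form

Key observation: everything needed for the exact continuous-time valuation of the European put on DEF (strike 209.82) is given, and no feature rules the closed form out.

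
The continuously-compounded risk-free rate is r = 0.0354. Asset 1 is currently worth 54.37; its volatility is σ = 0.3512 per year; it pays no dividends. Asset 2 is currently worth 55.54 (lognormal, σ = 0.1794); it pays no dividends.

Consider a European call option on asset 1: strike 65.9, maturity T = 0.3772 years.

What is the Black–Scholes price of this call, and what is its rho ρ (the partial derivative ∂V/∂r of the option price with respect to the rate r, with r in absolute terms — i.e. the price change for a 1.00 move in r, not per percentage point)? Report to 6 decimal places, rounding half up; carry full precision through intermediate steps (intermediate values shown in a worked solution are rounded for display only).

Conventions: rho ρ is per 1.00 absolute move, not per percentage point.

price = 1.457409
ρ = 4.273366

σ√T = 0.3512·√0.3772 = 0.215695
d₁ = (ln(S/K) + (r+σ²/2)T) / (σ√T) = (ln(54.37/65.9) + (0.0354+0.3512²/2)·0.3772) / 0.215695 = (-0.192326 + 0.036615) / 0.215695 = -0.721902
d₂ = d₁ − σ√T = -0.721902 − 0.215695 = -0.937598
e^{−rT} = 0.986736
N(d₁) = 0.235177,  N(d₂) = 0.174226
Call price V = S·N(d₁) − K·e^{−rT}·N(d₂) = 12.786587 − 11.329178 = 1.457409
ρ = K·T·e^{−rT}·N(d₂) = 4.273366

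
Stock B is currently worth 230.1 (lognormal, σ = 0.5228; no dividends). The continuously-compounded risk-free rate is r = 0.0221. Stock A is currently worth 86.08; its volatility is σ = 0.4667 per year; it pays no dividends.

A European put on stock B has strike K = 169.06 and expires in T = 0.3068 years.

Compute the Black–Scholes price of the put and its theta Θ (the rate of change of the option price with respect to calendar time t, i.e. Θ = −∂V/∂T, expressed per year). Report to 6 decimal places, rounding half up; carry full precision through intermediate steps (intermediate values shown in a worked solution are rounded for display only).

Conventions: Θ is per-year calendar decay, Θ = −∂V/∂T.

price = 3.972678
Θ = -19.622762

σ√T = 0.5228·√0.3068 = 0.289576
d₁ = (ln(S/K) + (r+σ²/2)T) / (σ√T) = (ln(230.1/169.06) + (0.0221+0.5228²/2)·0.3068) / 0.289576 = (0.308260 + 0.048708) / 0.289576 = 1.232724
d₂ = d₁ − σ√T = 1.232724 − 0.289576 = 0.943148
e^{−rT} = 0.993243
N(−d₁) = 0.108839,  N(−d₂) = 0.172803
Put price V = K·e^{−rT}·N(−d₂) − S·N(−d₁) = 29.016618 − 25.043940 = 3.972678
φ(d₁) = (1/√(2π))·e^{−d₁²/2} = 0.186608
Θ = −S·φ(d₁)·σ/(2√T) + r·K·e^{−rT}·N(−d₂) = −20.264029 + 0.641267 = -19.622762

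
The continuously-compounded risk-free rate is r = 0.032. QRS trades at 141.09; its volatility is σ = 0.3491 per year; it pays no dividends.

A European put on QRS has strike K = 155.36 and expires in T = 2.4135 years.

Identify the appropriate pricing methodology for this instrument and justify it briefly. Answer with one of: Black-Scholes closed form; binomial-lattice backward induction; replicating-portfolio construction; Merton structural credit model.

framework: Black-Scholes closed form

Key observation: with QRS following a GBM at constant σ and r, the European put struck at 155.36 prices in closed form — nothing here needs a stepwise model or a balance sheet.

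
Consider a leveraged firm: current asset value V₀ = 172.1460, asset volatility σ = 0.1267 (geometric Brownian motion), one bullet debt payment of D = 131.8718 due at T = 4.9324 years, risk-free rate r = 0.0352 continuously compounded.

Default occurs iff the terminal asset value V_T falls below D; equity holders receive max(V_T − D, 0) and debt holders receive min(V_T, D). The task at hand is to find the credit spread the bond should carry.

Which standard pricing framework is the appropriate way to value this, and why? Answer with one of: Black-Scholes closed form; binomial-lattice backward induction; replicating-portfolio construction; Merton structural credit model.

Key observation: the question is about default risk generated by asset-value dynamics against a debt face of 131.8718 — the structural framework prices exactly that.

framework: Merton structural credit model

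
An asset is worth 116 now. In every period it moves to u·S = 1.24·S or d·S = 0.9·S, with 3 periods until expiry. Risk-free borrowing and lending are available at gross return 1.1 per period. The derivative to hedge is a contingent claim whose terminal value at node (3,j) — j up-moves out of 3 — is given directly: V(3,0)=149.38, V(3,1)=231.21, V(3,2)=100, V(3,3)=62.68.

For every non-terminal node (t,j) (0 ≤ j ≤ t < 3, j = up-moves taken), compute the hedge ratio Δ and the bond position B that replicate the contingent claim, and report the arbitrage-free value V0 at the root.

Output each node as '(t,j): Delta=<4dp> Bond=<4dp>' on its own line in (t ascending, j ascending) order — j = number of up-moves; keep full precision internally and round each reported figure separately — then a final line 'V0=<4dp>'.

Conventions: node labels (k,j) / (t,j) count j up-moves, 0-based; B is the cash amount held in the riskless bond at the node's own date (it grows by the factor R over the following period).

Under the risk-neutral measure, an up-move has probability p* = (R−d)/(u−d) = 0.5882 and values discount at R = 1.1.
Expiry values: V(3,0)=149.3800, V(3,1)=231.2100, V(3,2)=100.0000, V(3,3)=62.6800
(2,0): S=93.9600. Δ = (V_up−V_dn)/(S_up−S_dn) = (231.2100−149.3800)/(116.5104−84.5640) = 2.5615. V = [p*·231.2100 + (1−p*)·149.3800]/1.1 = 179.5594. B = V − Δ·S = -61.1171.
(2,1): S=129.4560. Δ = (V_up−V_dn)/(S_up−S_dn) = (100.0000−231.2100)/(160.5254−116.5104) = -2.9810. V = [p*·100.0000 + (1−p*)·231.2100]/1.1 = 140.0251. B = V − Δ·S = 525.9369.
(2,2): S=178.3616. Δ = (V_up−V_dn)/(S_up−S_dn) = (62.6800−100.0000)/(221.1684−160.5254) = -0.6154. V = [p*·62.6800 + (1−p*)·100.0000]/1.1 = 70.9519. B = V − Δ·S = 180.7166.
(1,0): S=104.4000. Δ = (V_up−V_dn)/(S_up−S_dn) = (140.0251−179.5594)/(129.4560−93.9600) = -1.1138. V = [p*·140.0251 + (1−p*)·179.5594]/1.1 = 142.0945. B = V − Δ·S = 258.3716.
(1,1): S=143.8400. Δ = (V_up−V_dn)/(S_up−S_dn) = (70.9519−140.0251)/(178.3616−129.4560) = -1.4124. V = [p*·70.9519 + (1−p*)·140.0251]/1.1 = 90.3580. B = V − Δ·S = 293.5147.
(0,0): S=116.0000. Δ = (V_up−V_dn)/(S_up−S_dn) = (90.3580−142.0945)/(143.8400−104.4000) = -1.3118. V = [p*·90.3580 + (1−p*)·142.0945]/1.1 = 101.5102. B = V − Δ·S = 253.6764.
Sanity check at the root: Δ(0,0)·S0 + B(0,0) reproduces V0 = 101.5102.

(0,0): Delta=-1.3118 Bond=253.6764
(1,0): Delta=-1.1138 Bond=258.3716
(1,1): Delta=-1.4124 Bond=293.5147
(2,0): Delta=2.5615 Bond=-61.1171
(2,1): Delta=-2.9810 Bond=525.9369
(2,2): Delta=-0.6154 Bond=180.7166
V0=101.5102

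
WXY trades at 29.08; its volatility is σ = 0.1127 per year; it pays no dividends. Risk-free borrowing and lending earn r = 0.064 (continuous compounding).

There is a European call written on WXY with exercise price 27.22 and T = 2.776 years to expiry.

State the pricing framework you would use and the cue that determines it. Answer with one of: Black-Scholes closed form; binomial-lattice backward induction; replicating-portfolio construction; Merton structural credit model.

Key observation: the strike-27.22 call on WXY is European-exercise on a continuously-modelled lognormal underlying, so its value is a single closed-form evaluation.

framework: Black-Scholes closed form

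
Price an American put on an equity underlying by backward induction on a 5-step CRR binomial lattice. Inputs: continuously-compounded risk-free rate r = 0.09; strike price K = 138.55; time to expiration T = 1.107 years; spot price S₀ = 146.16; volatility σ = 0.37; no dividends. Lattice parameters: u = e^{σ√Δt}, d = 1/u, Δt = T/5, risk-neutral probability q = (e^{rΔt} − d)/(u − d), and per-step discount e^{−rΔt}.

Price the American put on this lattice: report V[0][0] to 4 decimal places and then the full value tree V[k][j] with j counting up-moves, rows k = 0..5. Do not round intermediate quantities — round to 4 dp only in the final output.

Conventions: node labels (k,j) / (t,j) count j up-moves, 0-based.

Δt=0.22140  u=1.19017  d=0.84022  q=0.51410  discount=0.98027
step 5 (expiry): payoffs max(K−S,0) = 77.3456 51.8536 15.7441 0.0000 0.0000 0.0000
k=4: (k=4,j=0): S=72.8436, K−S=65.7064, hold=62.9729 ⇒ V=65.7064 exercise | (k=4,j=1): S=103.1835, K−S=35.3665, hold=32.6331 ⇒ V=35.3665 exercise | (k=4,j=2): S=146.1600, K−S=0.0000, hold=7.4992 ⇒ V=7.4992 continue | (k=4,j=3): S=207.0365, K−S=0.0000, hold=0.0000 ⇒ V=0.0000 continue | (k=4,j=4): S=293.2685, K−S=0.0000, hold=0.0000 ⇒ V=0.0000 continue
k=3: (k=3,j=0): S=86.6964, K−S=51.8536, hold=49.1202 ⇒ V=51.8536 exercise | (k=3,j=1): S=122.8059, K−S=15.7441, hold=20.6250 ⇒ V=20.6250 continue | (k=3,j=2): S=173.9553, K−S=0.0000, hold=3.5720 ⇒ V=3.5720 continue | (k=3,j=3): S=246.4088, K−S=0.0000, hold=0.0000 ⇒ V=0.0000 continue
k=2: (k=2,j=0): S=103.1835, K−S=35.3665, hold=35.0929 ⇒ V=35.3665 exercise | (k=2,j=1): S=146.1600, K−S=0.0000, hold=11.6242 ⇒ V=11.6242 continue | (k=2,j=2): S=207.0365, K−S=0.0000, hold=1.7014 ⇒ V=1.7014 continue
k=1: (k=1,j=0): S=122.8059, K−S=15.7441, hold=22.7038 ⇒ V=22.7038 continue | (k=1,j=1): S=173.9553, K−S=0.0000, hold=6.3942 ⇒ V=6.3942 continue
k=0: (k=0,j=0): S=146.1600, K−S=0.0000, hold=14.0366 ⇒ V=14.0366 continue

price = 14.0366
tree:
14.0366
22.7038 6.3942
35.3665 11.6242 1.7014
51.8536 20.6250 3.5720 0.0000
65.7064 35.3665 7.4992 0.0000 0.0000
77.3456 51.8536 15.7441 0.0000 0.0000 0.0000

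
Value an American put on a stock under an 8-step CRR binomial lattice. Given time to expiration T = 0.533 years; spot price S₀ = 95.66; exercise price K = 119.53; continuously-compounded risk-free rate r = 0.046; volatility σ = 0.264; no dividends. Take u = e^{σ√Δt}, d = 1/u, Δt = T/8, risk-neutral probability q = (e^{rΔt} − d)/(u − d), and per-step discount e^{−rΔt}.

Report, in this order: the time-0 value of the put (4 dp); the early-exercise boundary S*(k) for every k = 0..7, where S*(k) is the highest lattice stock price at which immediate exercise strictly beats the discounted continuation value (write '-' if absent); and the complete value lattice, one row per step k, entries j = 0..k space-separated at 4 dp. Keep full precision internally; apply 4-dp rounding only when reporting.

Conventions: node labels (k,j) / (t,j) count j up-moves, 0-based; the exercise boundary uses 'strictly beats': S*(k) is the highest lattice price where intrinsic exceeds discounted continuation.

Δt=0.06663  u=1.07052  d=0.93413  q=0.50548  discount=0.99694
step 8 (expiry): payoffs max(K−S,0) = 64.0704 55.9728 46.6928 36.0578 23.8700 9.9027 0.0000 0.0000 0.0000
step 7: (k=7,j=0): S=59.3705, K−S=60.1595, hold=59.7937 ⇒ V=60.1595 exercise | (k=7,j=1): S=68.0392, K−S=51.4908, hold=51.1250 ⇒ V=51.4908 exercise | (k=7,j=2): S=77.9736, K−S=41.5564, hold=41.1906 ⇒ V=41.5564 exercise | (k=7,j=3): S=89.3586, K−S=30.1714, hold=29.8057 ⇒ V=30.1714 exercise | (k=7,j=4): S=102.4058, K−S=17.1242, hold=16.7584 ⇒ V=17.1242 exercise | (k=7,j=5): S=117.3581, K−S=2.1719, hold=4.8821 ⇒ V=4.8821 continue | (k=7,j=6): S=134.4936, K−S=0.0000, hold=0.0000 ⇒ V=0.0000 continue | (k=7,j=7): S=154.1310, K−S=0.0000, hold=0.0000 ⇒ V=0.0000 continue  boundary S*=102.4058
step 6: (k=6,j=0): S=63.5572, K−S=55.9728, hold=55.6070 ⇒ V=55.9728 exercise | (k=6,j=1): S=72.8372, K−S=46.6928, hold=46.3270 ⇒ V=46.6928 exercise | (k=6,j=2): S=83.4722, K−S=36.0578, hold=35.6920 ⇒ V=36.0578 exercise | (k=6,j=3): S=95.6600, K−S=23.8700, hold=23.5042 ⇒ V=23.8700 exercise | (k=6,j=4): S=109.6273, K−S=9.9027, hold=10.9027 ⇒ V=10.9027 continue | (k=6,j=5): S=125.6340, K−S=0.0000, hold=2.4069 ⇒ V=2.4069 continue | (k=6,j=6): S=143.9778, K−S=0.0000, hold=0.0000 ⇒ V=0.0000 continue  boundary S*=95.6600
step 5: (k=5,j=0): S=68.0392, K−S=51.4908, hold=51.1250 ⇒ V=51.4908 exercise | (k=5,j=1): S=77.9736, K−S=41.5564, hold=41.1906 ⇒ V=41.5564 exercise | (k=5,j=2): S=89.3586, K−S=30.1714, hold=29.8057 ⇒ V=30.1714 exercise | (k=5,j=3): S=102.4058, K−S=17.1242, hold=17.2623 ⇒ V=17.2623 continue | (k=5,j=4): S=117.3581, K−S=2.1719, hold=6.5881 ⇒ V=6.5881 continue | (k=5,j=5): S=134.4936, K−S=0.0000, hold=1.1867 ⇒ V=1.1867 continue  boundary S*=89.3586
step 4: (k=4,j=0): S=72.8372, K−S=46.6928, hold=46.3270 ⇒ V=46.6928 exercise | (k=4,j=1): S=83.4722, K−S=36.0578, hold=35.6920 ⇒ V=36.0578 exercise | (k=4,j=2): S=95.6600, K−S=23.8700, hold=23.5739 ⇒ V=23.8700 exercise | (k=4,j=3): S=109.6273, K−S=9.9027, hold=11.8304 ⇒ V=11.8304 continue | (k=4,j=4): S=125.6340, K−S=0.0000, hold=3.8460 ⇒ V=3.8460 continue  boundary S*=95.6600
step 3: (k=3,j=0): S=77.9736, K−S=41.5564, hold=41.1906 ⇒ V=41.5564 exercise | (k=3,j=1): S=89.3586, K−S=30.1714, hold=29.8057 ⇒ V=30.1714 exercise | (k=3,j=2): S=102.4058, K−S=17.1242, hold=17.7299 ⇒ V=17.7299 continue | (k=3,j=3): S=117.3581, K−S=2.1719, hold=7.7706 ⇒ V=7.7706 continue  boundary S*=89.3586
step 2: (k=2,j=0): S=83.4722, K−S=36.0578, hold=35.6920 ⇒ V=36.0578 exercise | (k=2,j=1): S=95.6600, K−S=23.8700, hold=23.8095 ⇒ V=23.8700 exercise | (k=2,j=2): S=109.6273, K−S=9.9027, hold=12.6569 ⇒ V=12.6569 continue  boundary S*=95.6600
step 1: (k=1,j=0): S=89.3586, K−S=30.1714, hold=29.8057 ⇒ V=30.1714 exercise | (k=1,j=1): S=102.4058, K−S=17.1242, hold=18.1463 ⇒ V=18.1463 continue  boundary S*=89.3586
step 0: (k=0,j=0): S=95.6600, K−S=23.8700, hold=24.0193 ⇒ V=24.0193 continue  boundary S*=-

price = 24.0193
boundary = - 89.3586 95.6600 89.3586 95.6600 89.3586 95.6600 102.4058
tree:
24.0193
30.1714 18.1463
36.0578 23.8700 12.6569
41.5564 30.1714 17.7299 7.7706
46.6928 36.0578 23.8700 11.8304 3.8460
51.4908 41.5564 30.1714 17.2623 6.5881 1.1867
55.9728 46.6928 36.0578 23.8700 10.9027 2.4069 0.0000
60.1595 51.4908 41.5564 30.1714 17.1242 4.8821 0.0000 0.0000
64.0704 55.9728 46.6928 36.0578 23.8700 9.9027 0.0000 0.0000 0.0000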